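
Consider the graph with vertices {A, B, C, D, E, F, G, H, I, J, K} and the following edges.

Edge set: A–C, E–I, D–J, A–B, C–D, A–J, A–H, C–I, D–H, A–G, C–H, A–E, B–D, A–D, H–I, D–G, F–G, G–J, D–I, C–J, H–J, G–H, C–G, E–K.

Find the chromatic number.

6

A, C, D, G, H, J are mutually adjacent (a clique of size 6), so at least 6 colors are needed.
A valid assignment using 6 colors: A=2, B=3, C=5, D=1, E=1, F=1, G=3, H=4, I=2, J=6, K=2. No two adjacent vertices share a color.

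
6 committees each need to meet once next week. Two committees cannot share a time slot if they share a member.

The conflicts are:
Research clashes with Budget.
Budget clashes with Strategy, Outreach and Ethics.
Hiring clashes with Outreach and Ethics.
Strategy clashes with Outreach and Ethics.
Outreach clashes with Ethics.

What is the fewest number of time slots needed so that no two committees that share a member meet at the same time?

4

Budget, Strategy, Outreach, Ethics pairwise conflict, so at least 4 time slots are needed.
Using 4 time slots: Research=2, Budget=1, Hiring=1, Strategy=4, Outreach=3, Ethics=2. No two conflicting committees share a time slot.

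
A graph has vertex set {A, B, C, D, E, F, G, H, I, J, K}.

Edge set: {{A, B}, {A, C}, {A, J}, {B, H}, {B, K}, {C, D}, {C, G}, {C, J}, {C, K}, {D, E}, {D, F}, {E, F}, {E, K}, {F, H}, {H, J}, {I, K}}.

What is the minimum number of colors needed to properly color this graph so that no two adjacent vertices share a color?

D, E, F are mutually adjacent, so at least 3 colors are needed.
One proper 3-coloring: A=blue, B=red, C=red, D=blue, E=red, F=green, G=blue, H=blue, I=red, J=green, K=blue. Each edge has distinct colors on its endpoints.

3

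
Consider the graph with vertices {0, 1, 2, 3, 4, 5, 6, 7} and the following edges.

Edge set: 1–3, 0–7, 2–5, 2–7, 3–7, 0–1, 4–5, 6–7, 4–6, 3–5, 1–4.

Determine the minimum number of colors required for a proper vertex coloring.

3

The cycle 4-5-3-7-6-4 has odd length 5, so it cannot be 2-colored; at least 3 colors are needed.
3 colors suffice: color red → {1, 5, 7}; color blue → {0, 2, 3, 4}; color green → {6}. Each edge has distinct colors on its endpoints.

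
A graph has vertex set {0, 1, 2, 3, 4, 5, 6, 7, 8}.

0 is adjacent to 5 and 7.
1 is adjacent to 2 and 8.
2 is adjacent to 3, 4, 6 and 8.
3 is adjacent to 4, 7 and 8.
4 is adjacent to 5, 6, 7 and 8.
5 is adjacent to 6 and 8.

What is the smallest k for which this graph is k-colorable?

4

2, 3, 4, 8 form a clique, so at least 4 colors are needed.
4 colors suffice: 0=red, 1=red, 2=blue, 3=yellow, 4=red, 5=blue, 6=green, 7=blue, 8=green. Every edge joins two different colors.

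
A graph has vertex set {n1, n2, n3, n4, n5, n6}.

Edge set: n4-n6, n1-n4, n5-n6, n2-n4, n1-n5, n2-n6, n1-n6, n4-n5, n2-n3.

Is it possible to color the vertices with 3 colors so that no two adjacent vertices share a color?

n1, n4, n5, n6 are mutually adjacent (a clique of size 4), so at least 4 colors are needed.
So 3 colors are not enough.

No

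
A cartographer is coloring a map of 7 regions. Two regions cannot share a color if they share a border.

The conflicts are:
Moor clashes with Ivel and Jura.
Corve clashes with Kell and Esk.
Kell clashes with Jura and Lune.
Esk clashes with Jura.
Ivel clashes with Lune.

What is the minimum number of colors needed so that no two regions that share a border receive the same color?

The cycle Lune-Kell-Jura-Moor-Ivel-Lune has odd length 5, so it cannot be 2-colored; at least 3 colors are needed.
3 colors suffice: color 1 → {Kell, Esk, Ivel}; color 2 → {Corve, Jura, Lune}; color 3 → {Moor}. No two conflicting regions share a color.

3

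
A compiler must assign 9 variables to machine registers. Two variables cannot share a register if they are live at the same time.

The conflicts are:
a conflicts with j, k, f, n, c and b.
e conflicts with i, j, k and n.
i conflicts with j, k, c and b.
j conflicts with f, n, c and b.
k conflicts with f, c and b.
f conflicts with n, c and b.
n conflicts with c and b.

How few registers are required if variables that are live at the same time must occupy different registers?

a, j, f, n, b all conflict with each other, so at least 5 registers are needed.
Using 5 registers: a=2, e=3, i=2, j=1, k=1, f=4, n=5, c=3, b=3. Every pair that conflicts lands in different registers.

5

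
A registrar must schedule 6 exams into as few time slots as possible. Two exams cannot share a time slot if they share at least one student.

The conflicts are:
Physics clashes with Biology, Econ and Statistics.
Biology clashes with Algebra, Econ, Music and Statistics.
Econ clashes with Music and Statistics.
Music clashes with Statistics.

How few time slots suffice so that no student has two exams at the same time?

4

Physics, Biology, Econ, Statistics pairwise conflict, so at least 4 time slots are needed.
4 time slots suffice: time slot 1 → {Biology}; time slot 2 → {Algebra, Statistics}; time slot 3 → {Econ}; time slot 4 → {Physics, Music}. No two conflicting exams share a time slot.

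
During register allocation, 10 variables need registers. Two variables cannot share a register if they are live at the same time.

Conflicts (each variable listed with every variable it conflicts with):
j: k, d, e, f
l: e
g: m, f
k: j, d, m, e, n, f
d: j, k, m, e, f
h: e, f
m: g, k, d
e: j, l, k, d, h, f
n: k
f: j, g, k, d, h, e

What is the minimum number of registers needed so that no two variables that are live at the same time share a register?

j, k, d, e, f pairwise conflict, so at least 5 registers are needed.
5 registers suffice: j=5, l=1, g=2, k=3, d=4, h=3, m=1, e=2, n=1, f=1. Every pair that conflicts lands in different registers.

5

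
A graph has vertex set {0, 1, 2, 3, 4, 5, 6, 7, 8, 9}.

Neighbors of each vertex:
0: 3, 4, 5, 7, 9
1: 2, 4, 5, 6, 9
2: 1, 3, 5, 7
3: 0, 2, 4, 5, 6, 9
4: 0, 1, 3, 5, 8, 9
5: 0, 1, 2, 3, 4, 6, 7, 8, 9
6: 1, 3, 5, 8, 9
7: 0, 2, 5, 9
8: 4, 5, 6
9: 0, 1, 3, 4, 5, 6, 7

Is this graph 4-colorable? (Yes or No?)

No

0, 3, 4, 5, 9 form a clique, so at least 5 colors are needed.
So 4 colors are not enough.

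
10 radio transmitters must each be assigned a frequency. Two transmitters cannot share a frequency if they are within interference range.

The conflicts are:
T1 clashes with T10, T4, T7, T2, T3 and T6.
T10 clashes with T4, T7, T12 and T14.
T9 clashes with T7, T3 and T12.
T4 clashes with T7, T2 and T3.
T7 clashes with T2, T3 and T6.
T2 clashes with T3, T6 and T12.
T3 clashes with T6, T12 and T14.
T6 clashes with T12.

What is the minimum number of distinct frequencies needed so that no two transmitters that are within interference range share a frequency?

5

T1, T7, T2, T3, T6 are mutually in conflict, so at least 5 frequencies are needed.
5 frequencies suffice: frequency 1 → {T10, T3}; frequency 2 → {T7, T12, T14}; frequency 3 → {T9, T2}; frequency 4 → {T1}; frequency 5 → {T4, T6}. No two conflicting transmitters share a frequency.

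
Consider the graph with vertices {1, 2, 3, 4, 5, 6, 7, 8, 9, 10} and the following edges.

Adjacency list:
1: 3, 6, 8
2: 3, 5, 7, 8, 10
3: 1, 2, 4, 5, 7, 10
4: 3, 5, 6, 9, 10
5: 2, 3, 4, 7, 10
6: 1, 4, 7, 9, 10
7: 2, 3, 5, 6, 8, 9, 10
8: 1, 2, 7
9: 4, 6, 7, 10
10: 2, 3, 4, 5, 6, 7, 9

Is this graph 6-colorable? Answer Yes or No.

Yes

The chromatic number is 5. 2, 3, 5, 7, 10 form a clique, so at least 5 colors are needed.
5 colors suffice: color a → {1, 10}; color b → {4, 7}; color c → {3, 6, 8}; color d → {5, 9}; color e → {2}.
Since 6 ≥ 5, a proper 6-coloring certainly exists.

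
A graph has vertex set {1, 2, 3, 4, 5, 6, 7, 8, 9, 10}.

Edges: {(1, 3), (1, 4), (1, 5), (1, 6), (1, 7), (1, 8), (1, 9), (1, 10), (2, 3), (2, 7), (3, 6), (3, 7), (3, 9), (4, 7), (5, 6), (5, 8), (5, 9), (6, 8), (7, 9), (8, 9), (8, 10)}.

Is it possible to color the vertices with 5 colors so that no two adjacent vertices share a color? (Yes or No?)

Yes

The chromatic number is 4. 1, 3, 7, 9 are mutually adjacent (a clique of size 4), so at least 4 colors are needed.
4 colors suffice: color a → {1, 2}; color b → {3, 4, 8}; color c → {5, 7, 10}; color d → {6, 9}.
Since 5 ≥ 4, a proper 5-coloring certainly exists.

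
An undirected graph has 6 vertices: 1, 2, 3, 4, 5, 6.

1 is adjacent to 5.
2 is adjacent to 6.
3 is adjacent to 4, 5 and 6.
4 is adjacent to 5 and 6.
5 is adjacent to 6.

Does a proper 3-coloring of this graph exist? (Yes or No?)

3, 4, 5, 6 are pairwise adjacent (a clique of size 4), so at least 4 colors are needed.
So 3 colors are not enough.

No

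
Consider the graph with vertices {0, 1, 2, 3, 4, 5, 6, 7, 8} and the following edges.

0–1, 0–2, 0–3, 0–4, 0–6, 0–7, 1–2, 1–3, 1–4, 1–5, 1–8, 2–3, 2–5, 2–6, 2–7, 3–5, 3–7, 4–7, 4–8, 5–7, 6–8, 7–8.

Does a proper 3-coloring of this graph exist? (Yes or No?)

No

2, 3, 5, 7 form a clique, so at least 4 colors are needed.
So 3 colors are not enough.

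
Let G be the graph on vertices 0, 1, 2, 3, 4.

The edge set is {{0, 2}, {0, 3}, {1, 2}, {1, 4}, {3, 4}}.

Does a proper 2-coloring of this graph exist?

The cycle 3-4-1-2-0-3 has odd length 5, so it cannot be 2-colored; at least 3 colors are needed.
So 2 colors are not enough.

No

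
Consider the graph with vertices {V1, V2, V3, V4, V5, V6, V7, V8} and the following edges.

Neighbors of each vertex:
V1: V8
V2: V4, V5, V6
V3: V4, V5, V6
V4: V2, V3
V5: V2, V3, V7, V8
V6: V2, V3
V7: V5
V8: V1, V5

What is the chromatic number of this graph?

2

V1 and V8 are adjacent, so at least 2 colors are needed.
2 colors suffice: color 1 → {V1, V4, V5, V6}; color 2 → {V2, V3, V7, V8}. Every edge joins two different colors.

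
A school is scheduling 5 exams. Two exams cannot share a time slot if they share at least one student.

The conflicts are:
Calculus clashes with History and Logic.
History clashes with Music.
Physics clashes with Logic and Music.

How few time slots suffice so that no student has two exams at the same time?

The cycle Music-History-Calculus-Logic-Physics-Music has odd length 5, so it cannot be 2-colored; at least 3 time slots are needed.
3 time slots suffice: time slot 1 → {Calculus, Music}; time slot 2 → {History, Logic}; time slot 3 → {Physics}. No two conflicting exams share a time slot.

3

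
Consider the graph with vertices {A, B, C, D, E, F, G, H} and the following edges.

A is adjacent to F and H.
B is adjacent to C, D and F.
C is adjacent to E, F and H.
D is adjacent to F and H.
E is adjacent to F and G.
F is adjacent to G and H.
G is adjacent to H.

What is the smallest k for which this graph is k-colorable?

C, E, F form a triangle, so at least 3 colors are needed.
One proper 3-coloring: A=3, B=2, C=3, D=3, E=2, F=1, G=3, H=2. No two adjacent vertices share a color.

3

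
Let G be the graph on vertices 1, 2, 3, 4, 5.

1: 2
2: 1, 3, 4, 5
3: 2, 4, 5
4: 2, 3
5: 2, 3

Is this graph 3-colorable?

Yes

The chromatic number is 3. 2, 3, 5 are mutually adjacent, so at least 3 colors are needed.
3 colors suffice: color red → {2}; color blue → {1, 3}; color green → {4, 5}.
That is already a proper 3-coloring.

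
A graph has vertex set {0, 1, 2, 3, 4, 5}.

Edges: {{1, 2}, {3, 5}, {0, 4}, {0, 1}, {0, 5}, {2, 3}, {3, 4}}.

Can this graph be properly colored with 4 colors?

Yes

The chromatic number is 3. The cycle 4-0-1-2-3-4 has odd length 5, so it cannot be 2-colored; at least 3 colors are needed.
3 colors suffice: color a → {0, 3}; color b → {1, 4, 5}; color c → {2}.
Since 4 ≥ 3, a proper 4-coloring certainly exists.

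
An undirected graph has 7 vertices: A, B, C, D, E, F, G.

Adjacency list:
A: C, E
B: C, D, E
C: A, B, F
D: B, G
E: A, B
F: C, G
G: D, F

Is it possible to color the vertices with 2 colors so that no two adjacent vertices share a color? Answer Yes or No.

The cycle G-D-B-C-F-G has odd length 5, so it cannot be 2-colored; at least 3 colors are needed.
So 2 colors are not enough.

No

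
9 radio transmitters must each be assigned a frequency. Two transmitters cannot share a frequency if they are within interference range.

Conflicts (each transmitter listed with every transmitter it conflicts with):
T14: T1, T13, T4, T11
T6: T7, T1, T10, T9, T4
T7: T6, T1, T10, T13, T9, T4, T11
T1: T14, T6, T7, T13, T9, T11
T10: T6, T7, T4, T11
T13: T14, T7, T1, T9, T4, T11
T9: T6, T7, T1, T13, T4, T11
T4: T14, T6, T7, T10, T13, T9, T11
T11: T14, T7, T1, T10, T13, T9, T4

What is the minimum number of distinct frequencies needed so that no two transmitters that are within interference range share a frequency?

T7, T1, T13, T9, T11 are mutually in conflict, so at least 5 frequencies are needed.
5 frequencies suffice: frequency 1 → {T14, T7}; frequency 2 → {T6, T11}; frequency 3 → {T1, T4}; frequency 4 → {T10, T9}; frequency 5 → {T13}. No two conflicting transmitters share a frequency.

5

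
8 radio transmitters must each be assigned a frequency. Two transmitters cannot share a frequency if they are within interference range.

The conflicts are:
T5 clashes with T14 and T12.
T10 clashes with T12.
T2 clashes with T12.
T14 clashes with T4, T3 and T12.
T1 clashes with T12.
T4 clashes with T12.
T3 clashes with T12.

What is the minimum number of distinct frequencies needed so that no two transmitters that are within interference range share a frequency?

T14, T4, T12 pairwise conflict, so at least 3 frequencies are needed.
3 frequencies suffice: frequency 1 → {T12}; frequency 2 → {T10, T2, T14, T1}; frequency 3 → {T5, T4, T3}. Every pair that conflicts lands in different frequencies.

3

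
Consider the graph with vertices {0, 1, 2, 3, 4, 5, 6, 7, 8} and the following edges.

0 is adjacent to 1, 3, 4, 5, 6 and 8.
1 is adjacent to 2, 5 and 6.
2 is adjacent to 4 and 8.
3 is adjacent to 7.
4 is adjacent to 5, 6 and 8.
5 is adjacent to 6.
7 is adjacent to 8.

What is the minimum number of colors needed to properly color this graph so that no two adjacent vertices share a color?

0, 4, 5, 6 are pairwise adjacent (a clique of size 4), so at least 4 colors are needed.
4 colors suffice: color red → {0, 2, 7}; color blue → {1, 3, 4}; color green → {6, 8}; color yellow → {5}. Each edge has distinct colors on its endpoints.

4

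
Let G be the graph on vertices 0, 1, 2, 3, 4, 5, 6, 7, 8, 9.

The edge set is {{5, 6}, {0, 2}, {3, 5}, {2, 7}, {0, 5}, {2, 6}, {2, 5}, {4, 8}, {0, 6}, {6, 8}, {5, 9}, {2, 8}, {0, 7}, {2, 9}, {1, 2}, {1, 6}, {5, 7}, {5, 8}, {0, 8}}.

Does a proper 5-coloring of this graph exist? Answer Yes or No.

Yes

The chromatic number is 5. 0, 2, 5, 6, 8 are pairwise adjacent (a clique of size 5), so at least 5 colors are needed.
5 colors suffice: color red → {1, 4, 5}; color blue → {2, 3}; color green → {6, 7, 9}; color yellow → {8}; color purple → {0}.
That is already a proper 5-coloring.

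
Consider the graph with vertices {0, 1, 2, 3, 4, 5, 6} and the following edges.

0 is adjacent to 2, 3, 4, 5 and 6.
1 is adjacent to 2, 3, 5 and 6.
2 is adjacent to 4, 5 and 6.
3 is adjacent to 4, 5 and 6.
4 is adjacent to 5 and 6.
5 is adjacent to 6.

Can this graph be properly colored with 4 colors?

0, 2, 4, 5, 6 form a clique, so at least 5 colors are needed.
So 4 colors are not enough.

No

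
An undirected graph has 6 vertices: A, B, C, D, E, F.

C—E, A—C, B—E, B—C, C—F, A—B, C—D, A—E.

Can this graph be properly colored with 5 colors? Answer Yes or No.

Yes

The chromatic number is 4. A, B, C, E are pairwise adjacent (a clique of size 4), so at least 4 colors are needed.
4 colors suffice: color 1 → {C}; color 2 → {D, E, F}; color 3 → {A}; color 4 → {B}.
Since 5 ≥ 4, a proper 5-coloring certainly exists.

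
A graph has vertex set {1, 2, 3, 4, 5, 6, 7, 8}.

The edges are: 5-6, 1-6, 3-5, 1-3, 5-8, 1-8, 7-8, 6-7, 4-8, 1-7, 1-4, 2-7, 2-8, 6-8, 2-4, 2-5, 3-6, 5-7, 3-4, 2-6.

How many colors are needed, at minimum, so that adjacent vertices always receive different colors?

2, 5, 6, 7, 8 are pairwise adjacent (a clique of size 5), so at least 5 colors are needed.
5 colors suffice: 1=green, 2=yellow, 3=red, 4=blue, 5=green, 6=blue, 7=purple, 8=red. Every edge joins two different colors.

5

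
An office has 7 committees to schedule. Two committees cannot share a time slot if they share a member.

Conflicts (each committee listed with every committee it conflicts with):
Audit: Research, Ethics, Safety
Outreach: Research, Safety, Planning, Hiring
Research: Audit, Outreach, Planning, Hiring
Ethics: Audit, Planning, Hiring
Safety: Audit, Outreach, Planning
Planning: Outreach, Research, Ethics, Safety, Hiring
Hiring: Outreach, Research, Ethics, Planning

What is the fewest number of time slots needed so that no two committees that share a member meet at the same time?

4

Outreach, Research, Planning, Hiring are mutually in conflict, so at least 4 time slots are needed.
A valid assignment using 4 time slots: Audit=1, Outreach=2, Research=4, Ethics=2, Safety=3, Planning=1, Hiring=3. Every pair that conflicts lands in different time slots.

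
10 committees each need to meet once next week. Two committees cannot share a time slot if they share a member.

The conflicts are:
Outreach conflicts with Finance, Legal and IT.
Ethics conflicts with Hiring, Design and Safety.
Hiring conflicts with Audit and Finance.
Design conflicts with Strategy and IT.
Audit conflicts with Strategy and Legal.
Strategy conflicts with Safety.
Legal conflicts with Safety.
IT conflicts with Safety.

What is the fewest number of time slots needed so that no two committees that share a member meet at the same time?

3

The cycle Strategy-Design-Ethics-Hiring-Audit-Strategy has odd length 5, so it cannot be 2-colored; at least 3 time slots are needed.
3 time slots suffice: time slot 1 → {Outreach, Hiring, Design, Safety}; time slot 2 → {Ethics, Strategy, Finance, Legal, IT}; time slot 3 → {Audit}. Every pair that conflicts lands in different time slots.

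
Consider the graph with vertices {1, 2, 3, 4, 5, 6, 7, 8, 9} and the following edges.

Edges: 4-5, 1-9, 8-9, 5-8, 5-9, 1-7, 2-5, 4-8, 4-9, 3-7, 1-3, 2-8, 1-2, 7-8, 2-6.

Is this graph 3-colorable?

4, 5, 8, 9 form a clique, so at least 4 colors are needed.
So 3 colors are not enough.

No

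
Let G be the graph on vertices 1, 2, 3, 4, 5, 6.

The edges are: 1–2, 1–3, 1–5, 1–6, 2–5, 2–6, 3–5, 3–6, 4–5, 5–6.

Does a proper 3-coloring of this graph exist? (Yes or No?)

No

1, 3, 5, 6 are pairwise adjacent (a clique of size 4), so at least 4 colors are needed.
So 3 colors are not enough.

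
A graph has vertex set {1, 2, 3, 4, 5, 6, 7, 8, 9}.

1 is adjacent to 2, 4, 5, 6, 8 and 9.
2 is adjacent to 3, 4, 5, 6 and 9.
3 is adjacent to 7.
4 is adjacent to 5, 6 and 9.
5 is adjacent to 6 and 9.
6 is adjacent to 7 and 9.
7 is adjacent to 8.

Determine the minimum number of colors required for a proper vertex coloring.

6

1, 2, 4, 5, 6, 9 form a clique, so at least 6 colors are needed.
A valid assignment using 6 colors: 1=b, 2=a, 3=b, 4=f, 5=e, 6=c, 7=a, 8=c, 9=d. Every edge joins two different colors.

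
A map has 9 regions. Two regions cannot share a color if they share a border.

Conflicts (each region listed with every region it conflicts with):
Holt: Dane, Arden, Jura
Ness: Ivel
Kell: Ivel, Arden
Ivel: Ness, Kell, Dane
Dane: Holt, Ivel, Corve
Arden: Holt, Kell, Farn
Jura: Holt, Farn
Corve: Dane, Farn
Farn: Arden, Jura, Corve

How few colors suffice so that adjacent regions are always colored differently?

The cycle Holt-Dane-Corve-Farn-Arden-Holt has odd length 5, so it cannot be 2-colored; at least 3 colors are needed.
3 colors suffice: color 1 → {Ivel, Arden, Jura, Corve}; color 2 → {Holt, Ness, Kell, Farn}; color 3 → {Dane}. Each listed conflict is separated.

3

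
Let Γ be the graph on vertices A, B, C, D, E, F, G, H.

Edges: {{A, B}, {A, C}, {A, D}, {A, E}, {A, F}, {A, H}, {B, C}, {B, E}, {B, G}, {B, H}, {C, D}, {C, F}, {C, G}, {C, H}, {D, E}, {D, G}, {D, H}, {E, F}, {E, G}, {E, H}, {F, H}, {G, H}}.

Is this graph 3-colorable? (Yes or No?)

A, C, F, H are pairwise adjacent (a clique of size 4), so at least 4 colors are needed.
So 3 colors are not enough.

No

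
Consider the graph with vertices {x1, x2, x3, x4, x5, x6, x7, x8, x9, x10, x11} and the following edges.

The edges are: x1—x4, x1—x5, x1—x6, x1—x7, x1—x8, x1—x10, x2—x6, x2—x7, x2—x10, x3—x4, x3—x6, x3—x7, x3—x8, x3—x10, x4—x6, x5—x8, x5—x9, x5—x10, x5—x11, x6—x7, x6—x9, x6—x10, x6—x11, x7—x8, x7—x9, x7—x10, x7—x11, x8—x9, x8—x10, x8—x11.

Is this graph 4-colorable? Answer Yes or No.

The chromatic number is 4. x2, x6, x7, x10 are pairwise adjacent (a clique of size 4), so at least 4 colors are needed.
4 colors suffice: color R → {x6, x8}; color B → {x4, x5, x7}; color G → {x9, x10, x11}; color Y → {x1, x2, x3}.
That is already a proper 4-coloring.

Yes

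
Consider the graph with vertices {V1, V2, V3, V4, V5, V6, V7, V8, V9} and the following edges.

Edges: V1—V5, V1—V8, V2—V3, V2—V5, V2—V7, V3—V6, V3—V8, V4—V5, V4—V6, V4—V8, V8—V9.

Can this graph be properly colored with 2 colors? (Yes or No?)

The cycle V5-V4-V6-V3-V2-V5 has odd length 5, so it cannot be 2-colored; at least 3 colors are needed.
So 2 colors are not enough.

No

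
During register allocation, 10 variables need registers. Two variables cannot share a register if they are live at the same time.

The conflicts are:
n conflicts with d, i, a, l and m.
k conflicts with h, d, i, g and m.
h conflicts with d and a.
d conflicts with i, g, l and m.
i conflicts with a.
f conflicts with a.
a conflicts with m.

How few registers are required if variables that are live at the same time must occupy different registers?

3

n, i, a are mutually in conflict, so at least 3 registers are needed.
3 registers suffice: register 1 → {d, a}; register 2 → {n, k, f}; register 3 → {h, i, g, l, m}. No two conflicting variables share a register.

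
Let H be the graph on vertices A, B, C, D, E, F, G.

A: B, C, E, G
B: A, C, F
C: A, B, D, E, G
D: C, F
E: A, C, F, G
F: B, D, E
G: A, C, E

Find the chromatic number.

4

A, C, E, G are pairwise adjacent (a clique of size 4), so at least 4 colors are needed.
4 colors suffice: A=2, B=3, C=1, D=2, E=3, F=1, G=4. No two adjacent vertices share a color.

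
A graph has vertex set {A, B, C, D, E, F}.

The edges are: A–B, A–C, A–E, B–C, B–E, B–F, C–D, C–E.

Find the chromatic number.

4

A, B, C, E are pairwise adjacent (a clique of size 4), so at least 4 colors are needed.
One proper 4-coloring: A=3, B=2, C=1, D=2, E=4, F=1. No two adjacent vertices share a color.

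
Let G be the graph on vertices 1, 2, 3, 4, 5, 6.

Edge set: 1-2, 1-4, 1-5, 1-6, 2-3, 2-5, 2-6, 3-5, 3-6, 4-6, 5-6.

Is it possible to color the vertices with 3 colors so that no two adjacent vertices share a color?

No

1, 2, 5, 6 are pairwise adjacent (a clique of size 4), so at least 4 colors are needed.
So 3 colors are not enough.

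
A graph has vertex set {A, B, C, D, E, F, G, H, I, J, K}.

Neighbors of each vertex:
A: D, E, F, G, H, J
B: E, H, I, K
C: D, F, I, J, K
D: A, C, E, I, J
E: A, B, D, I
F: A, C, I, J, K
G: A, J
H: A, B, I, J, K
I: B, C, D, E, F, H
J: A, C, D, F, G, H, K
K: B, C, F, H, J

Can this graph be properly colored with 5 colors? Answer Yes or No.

The chromatic number is 4. C, F, J, K are pairwise adjacent (a clique of size 4), so at least 4 colors are needed.
4 colors suffice: color 1 → {I, J}; color 2 → {A, B, C}; color 3 → {D, F, G, H}; color 4 → {E, K}.
Since 5 ≥ 4, a proper 5-coloring certainly exists.

Yes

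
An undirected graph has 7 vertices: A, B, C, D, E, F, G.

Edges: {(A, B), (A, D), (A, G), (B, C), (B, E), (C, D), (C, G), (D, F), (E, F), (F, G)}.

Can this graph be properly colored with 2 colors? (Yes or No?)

The cycle F-D-C-B-E-F has odd length 5, so it cannot be 2-colored; at least 3 colors are needed.
So 2 colors are not enough.

No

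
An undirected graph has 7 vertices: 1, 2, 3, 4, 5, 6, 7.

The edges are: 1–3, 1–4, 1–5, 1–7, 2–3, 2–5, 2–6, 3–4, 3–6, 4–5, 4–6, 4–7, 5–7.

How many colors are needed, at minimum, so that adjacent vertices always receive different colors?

1, 4, 5, 7 are mutually adjacent (a clique of size 4), so at least 4 colors are needed.
A valid assignment using 4 colors: 1=green, 2=red, 3=blue, 4=red, 5=blue, 6=green, 7=yellow. No two adjacent vertices share a color.

4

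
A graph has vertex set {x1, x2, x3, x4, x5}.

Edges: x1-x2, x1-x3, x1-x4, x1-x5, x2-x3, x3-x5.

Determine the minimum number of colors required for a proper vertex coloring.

x1, x2, x3 are pairwise adjacent, so at least 3 colors are needed.
3 colors suffice: color red → {x1}; color blue → {x3, x4}; color green → {x2, x5}. Every edge joins two different colors.

3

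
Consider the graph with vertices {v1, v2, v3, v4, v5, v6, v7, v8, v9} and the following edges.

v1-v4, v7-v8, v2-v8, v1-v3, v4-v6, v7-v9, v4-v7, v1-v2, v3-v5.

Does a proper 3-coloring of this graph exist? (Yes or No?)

Yes

The chromatic number is 3. The cycle v2-v8-v7-v4-v1-v2 has odd length 5, so it cannot be 2-colored; at least 3 colors are needed.
3 colors suffice: color red → {v1, v5, v6, v7}; color blue → {v3, v4, v8, v9}; color green → {v2}.
That is already a proper 3-coloring.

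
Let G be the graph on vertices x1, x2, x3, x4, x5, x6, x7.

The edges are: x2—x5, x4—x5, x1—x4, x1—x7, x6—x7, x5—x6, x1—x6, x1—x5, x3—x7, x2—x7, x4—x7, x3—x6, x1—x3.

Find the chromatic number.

x1, x3, x6, x7 form a clique, so at least 4 colors are needed.
4 colors suffice: color 1 → {x5, x7}; color 2 → {x1, x2}; color 3 → {x4, x6}; color 4 → {x3}. Each edge has distinct colors on its endpoints.

4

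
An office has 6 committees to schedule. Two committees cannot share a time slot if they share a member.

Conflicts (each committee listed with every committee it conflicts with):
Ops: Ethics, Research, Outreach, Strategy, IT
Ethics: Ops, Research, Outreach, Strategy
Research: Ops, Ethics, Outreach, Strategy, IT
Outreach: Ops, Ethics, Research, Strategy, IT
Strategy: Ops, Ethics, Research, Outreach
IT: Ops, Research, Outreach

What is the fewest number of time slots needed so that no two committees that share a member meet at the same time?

Ops, Ethics, Research, Outreach, Strategy all conflict with each other, so at least 5 time slots are needed.
5 time slots suffice: time slot 1 → {Research}; time slot 2 → {Ops}; time slot 3 → {Outreach}; time slot 4 → {Ethics, IT}; time slot 5 → {Strategy}. Every pair that conflicts lands in different time slots.

5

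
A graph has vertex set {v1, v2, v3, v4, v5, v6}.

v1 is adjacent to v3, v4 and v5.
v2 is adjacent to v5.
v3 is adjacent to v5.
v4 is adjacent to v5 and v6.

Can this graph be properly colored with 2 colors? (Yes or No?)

No

v1, v3, v5 are mutually adjacent, so at least 3 colors are needed.
So 2 colors are not enough.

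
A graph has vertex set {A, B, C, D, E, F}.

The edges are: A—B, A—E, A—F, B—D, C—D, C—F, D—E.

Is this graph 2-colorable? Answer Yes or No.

The cycle D-B-A-F-C-D has odd length 5, so it cannot be 2-colored; at least 3 colors are needed.
So 2 colors are not enough.

No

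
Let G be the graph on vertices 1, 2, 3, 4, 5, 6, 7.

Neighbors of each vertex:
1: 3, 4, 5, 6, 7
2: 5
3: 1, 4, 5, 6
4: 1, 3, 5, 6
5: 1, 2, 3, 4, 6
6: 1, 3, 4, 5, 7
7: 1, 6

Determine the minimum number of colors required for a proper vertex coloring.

5

1, 3, 4, 5, 6 form a clique, so at least 5 colors are needed.
5 colors suffice: 1=green, 2=blue, 3=yellow, 4=purple, 5=red, 6=blue, 7=red. Each edge has distinct colors on its endpoints.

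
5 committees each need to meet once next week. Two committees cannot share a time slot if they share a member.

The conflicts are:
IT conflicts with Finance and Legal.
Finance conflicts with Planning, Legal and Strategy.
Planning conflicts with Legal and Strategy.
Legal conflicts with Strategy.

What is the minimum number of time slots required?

Finance, Planning, Legal, Strategy all conflict with each other, so at least 4 time slots are needed.
4 time slots suffice: time slot 1 → {Legal}; time slot 2 → {Finance}; time slot 3 → {IT, Planning}; time slot 4 → {Strategy}. Every pair that conflicts lands in different time slots.

4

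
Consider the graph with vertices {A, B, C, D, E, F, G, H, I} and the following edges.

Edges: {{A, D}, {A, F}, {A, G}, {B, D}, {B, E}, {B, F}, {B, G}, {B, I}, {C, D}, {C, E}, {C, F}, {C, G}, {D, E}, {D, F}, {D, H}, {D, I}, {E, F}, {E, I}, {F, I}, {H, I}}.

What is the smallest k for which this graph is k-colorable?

B, D, E, F, I are pairwise adjacent (a clique of size 5), so at least 5 colors are needed.
A valid assignment using 5 colors: A=green, B=green, C=green, D=red, E=purple, F=blue, G=red, H=blue, I=yellow. No two adjacent vertices share a color.

5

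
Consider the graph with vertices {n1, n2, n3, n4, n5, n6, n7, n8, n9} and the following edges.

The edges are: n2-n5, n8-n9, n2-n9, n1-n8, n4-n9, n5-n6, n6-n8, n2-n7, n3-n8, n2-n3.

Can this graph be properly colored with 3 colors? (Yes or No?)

The chromatic number is 3. The cycle n5-n2-n3-n8-n6-n5 has odd length 5, so it cannot be 2-colored; at least 3 colors are needed.
A valid assignment using 3 colors: n1=2, n2=1, n3=2, n4=1, n5=3, n6=2, n7=2, n8=1, n9=2.
That is already a proper 3-coloring.

Yes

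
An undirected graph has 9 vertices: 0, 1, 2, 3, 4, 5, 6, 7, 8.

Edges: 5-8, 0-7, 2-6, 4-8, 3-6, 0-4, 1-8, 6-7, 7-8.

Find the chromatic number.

2 and 6 are adjacent, so at least 2 colors are needed.
A valid assignment using 2 colors: 0=a, 1=b, 2=b, 3=b, 4=b, 5=b, 6=a, 7=b, 8=a. Each edge has distinct colors on its endpoints.

2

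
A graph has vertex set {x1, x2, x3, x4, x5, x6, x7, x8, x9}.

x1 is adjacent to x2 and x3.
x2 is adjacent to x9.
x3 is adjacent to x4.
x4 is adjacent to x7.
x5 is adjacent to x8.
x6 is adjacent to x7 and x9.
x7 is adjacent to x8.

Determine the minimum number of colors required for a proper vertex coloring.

3

The cycle x4-x7-x6-x9-x2-x1-x3-x4 has odd length 7, so it cannot be 2-colored; at least 3 colors are needed.
3 colors suffice: color red → {x3, x5, x7, x9}; color blue → {x2, x4, x6, x8}; color green → {x1}. Each edge has distinct colors on its endpoints.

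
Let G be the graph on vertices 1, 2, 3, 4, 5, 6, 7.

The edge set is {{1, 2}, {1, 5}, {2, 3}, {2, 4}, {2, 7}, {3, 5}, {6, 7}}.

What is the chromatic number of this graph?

2

2 and 7 are adjacent, so at least 2 colors are needed.
2 colors suffice: color red → {2, 5, 6}; color blue → {1, 3, 4, 7}. Every edge joins two different colors.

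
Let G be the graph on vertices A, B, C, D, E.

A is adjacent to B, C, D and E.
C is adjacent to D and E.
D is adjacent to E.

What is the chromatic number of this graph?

A, C, D, E are pairwise adjacent (a clique of size 4), so at least 4 colors are needed.
4 colors suffice: color 1 → {A}; color 2 → {B, E}; color 3 → {C}; color 4 → {D}. Each edge has distinct colors on its endpoints.

4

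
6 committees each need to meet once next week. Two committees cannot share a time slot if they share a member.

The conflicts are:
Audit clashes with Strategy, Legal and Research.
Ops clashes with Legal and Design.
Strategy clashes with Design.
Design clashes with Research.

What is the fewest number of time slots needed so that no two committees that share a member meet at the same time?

3

The cycle Ops-Legal-Audit-Strategy-Design-Ops has odd length 5, so it cannot be 2-colored; at least 3 time slots are needed.
3 time slots suffice: time slot 1 → {Audit, Design}; time slot 2 → {Strategy, Legal, Research}; time slot 3 → {Ops}. No two conflicting committees share a time slot.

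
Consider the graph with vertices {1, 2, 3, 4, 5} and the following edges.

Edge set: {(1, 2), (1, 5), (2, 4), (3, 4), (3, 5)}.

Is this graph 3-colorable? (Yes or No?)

The chromatic number is 3. The cycle 5-1-2-4-3-5 has odd length 5, so it cannot be 2-colored; at least 3 colors are needed.
3 colors suffice: color a → {2, 5}; color b → {1, 3}; color c → {4}.
That is already a proper 3-coloring.

Yes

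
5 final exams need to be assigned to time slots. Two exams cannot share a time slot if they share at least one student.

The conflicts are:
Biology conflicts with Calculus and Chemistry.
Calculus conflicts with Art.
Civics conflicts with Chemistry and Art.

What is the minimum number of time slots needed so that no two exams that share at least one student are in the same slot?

3

The cycle Chemistry-Biology-Calculus-Art-Civics-Chemistry has odd length 5, so it cannot be 2-colored; at least 3 time slots are needed.
3 time slots suffice: Biology=2, Calculus=1, Civics=1, Chemistry=3, Art=2. Every pair that conflicts lands in different time slots.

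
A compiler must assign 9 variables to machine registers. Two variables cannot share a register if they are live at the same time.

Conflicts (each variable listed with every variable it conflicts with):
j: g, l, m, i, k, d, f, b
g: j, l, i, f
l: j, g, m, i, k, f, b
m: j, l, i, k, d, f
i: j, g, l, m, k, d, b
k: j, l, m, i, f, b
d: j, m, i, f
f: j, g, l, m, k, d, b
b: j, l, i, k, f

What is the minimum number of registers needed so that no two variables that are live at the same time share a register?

5

j, l, i, k, b are mutually in conflict, so at least 5 registers are needed.
A valid assignment using 5 registers: j=1, g=4, l=3, m=4, i=2, k=5, d=3, f=2, b=4. No two conflicting variables share a register.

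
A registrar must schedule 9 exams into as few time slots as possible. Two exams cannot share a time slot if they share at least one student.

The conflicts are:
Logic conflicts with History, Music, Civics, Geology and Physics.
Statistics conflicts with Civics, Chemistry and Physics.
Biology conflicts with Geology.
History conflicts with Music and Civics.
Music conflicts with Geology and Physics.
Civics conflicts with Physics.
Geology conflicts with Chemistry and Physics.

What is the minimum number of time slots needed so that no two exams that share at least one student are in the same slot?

Logic, Music, Geology, Physics pairwise conflict, so at least 4 time slots are needed.
4 time slots suffice: time slot 1 → {Civics, Geology}; time slot 2 → {Logic, Statistics, Biology}; time slot 3 → {History, Chemistry, Physics}; time slot 4 → {Music}. Every pair that conflicts lands in different time slots.

4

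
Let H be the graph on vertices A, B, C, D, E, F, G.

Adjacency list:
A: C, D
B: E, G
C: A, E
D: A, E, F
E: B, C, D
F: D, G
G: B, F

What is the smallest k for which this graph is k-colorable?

The cycle D-E-B-G-F-D has odd length 5, so it cannot be 2-colored; at least 3 colors are needed.
3 colors suffice: A=1, B=2, C=2, D=2, E=1, F=1, G=3. Every edge joins two different colors.

3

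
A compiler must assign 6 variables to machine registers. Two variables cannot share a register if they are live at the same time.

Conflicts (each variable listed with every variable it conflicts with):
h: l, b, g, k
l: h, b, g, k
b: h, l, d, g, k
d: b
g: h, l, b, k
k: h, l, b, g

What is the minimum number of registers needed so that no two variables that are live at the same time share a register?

h, l, b, g, k all conflict with each other, so at least 5 registers are needed.
5 registers suffice: register 1 → {b}; register 2 → {d, k}; register 3 → {l}; register 4 → {h}; register 5 → {g}. Each listed conflict is separated.

5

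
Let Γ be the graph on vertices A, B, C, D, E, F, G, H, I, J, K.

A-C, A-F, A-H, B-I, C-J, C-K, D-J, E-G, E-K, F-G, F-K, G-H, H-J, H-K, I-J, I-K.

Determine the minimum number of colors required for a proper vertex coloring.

2

I and K are adjacent, so at least 2 colors are needed.
One proper 2-coloring: A=red, B=red, C=blue, D=blue, E=blue, F=blue, G=red, H=blue, I=blue, J=red, K=red. Each edge has distinct colors on its endpoints.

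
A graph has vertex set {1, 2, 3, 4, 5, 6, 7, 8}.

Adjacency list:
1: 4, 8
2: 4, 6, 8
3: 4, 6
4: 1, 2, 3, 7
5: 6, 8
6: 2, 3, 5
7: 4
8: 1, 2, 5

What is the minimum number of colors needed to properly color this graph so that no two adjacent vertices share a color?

3 and 4 are adjacent, so at least 2 colors are needed.
2 colors suffice: color a → {4, 6, 8}; color b → {1, 2, 3, 5, 7}. No two adjacent vertices share a color.

2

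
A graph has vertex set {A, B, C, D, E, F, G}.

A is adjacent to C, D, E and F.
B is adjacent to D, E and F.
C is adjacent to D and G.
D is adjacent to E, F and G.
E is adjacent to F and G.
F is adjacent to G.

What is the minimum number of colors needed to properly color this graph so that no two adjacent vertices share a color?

A, D, E, F are pairwise adjacent (a clique of size 4), so at least 4 colors are needed.
4 colors suffice: A=4, B=4, C=2, D=1, E=3, F=2, G=4. Every edge joins two different colors.

4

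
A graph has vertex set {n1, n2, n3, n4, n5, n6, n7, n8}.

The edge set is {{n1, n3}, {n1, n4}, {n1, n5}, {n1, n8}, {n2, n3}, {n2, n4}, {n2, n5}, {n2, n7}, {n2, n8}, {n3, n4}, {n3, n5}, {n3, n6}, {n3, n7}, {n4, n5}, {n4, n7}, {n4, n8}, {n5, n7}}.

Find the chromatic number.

n2, n3, n4, n5, n7 are mutually adjacent (a clique of size 5), so at least 5 colors are needed.
5 colors suffice: n1=3, n2=3, n3=1, n4=2, n5=4, n6=2, n7=5, n8=1. No two adjacent vertices share a color.

5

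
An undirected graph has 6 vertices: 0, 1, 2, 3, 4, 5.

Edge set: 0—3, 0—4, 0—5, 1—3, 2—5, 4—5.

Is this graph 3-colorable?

Yes

The chromatic number is 3. 0, 4, 5 form a triangle, so at least 3 colors are needed.
3 colors suffice: 0=a, 1=a, 2=a, 3=b, 4=c, 5=b.
That is already a proper 3-coloring.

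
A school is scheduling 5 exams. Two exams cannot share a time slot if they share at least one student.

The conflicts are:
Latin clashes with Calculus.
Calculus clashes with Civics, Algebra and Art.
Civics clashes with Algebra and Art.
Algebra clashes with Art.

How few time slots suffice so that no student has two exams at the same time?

4

Calculus, Civics, Algebra, Art are mutually in conflict, so at least 4 time slots are needed.
4 time slots suffice: time slot 1 → {Calculus}; time slot 2 → {Latin, Civics}; time slot 3 → {Algebra}; time slot 4 → {Art}. Each listed conflict is separated.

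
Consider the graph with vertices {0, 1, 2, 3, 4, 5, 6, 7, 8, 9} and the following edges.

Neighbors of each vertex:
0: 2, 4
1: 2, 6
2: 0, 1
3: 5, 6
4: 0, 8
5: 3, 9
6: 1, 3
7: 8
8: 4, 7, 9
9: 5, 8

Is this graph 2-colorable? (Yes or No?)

No

The cycle 8-9-5-3-6-1-2-0-4-8 has odd length 9, so it cannot be 2-colored; at least 3 colors are needed.
So 2 colors are not enough.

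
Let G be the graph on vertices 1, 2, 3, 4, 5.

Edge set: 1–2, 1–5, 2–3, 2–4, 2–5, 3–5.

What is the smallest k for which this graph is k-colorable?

3

1, 2, 5 are mutually adjacent, so at least 3 colors are needed.
A valid assignment using 3 colors: 1=green, 2=red, 3=green, 4=blue, 5=blue. Every edge joins two different colors.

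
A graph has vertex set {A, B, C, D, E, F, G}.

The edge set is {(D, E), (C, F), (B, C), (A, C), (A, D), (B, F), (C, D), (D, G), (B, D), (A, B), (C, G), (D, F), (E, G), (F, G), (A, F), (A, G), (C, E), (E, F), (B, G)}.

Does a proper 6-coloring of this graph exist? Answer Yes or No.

The chromatic number is 6. A, B, C, D, F, G are mutually adjacent (a clique of size 6), so at least 6 colors are needed.
6 colors suffice: color 1 → {C}; color 2 → {D}; color 3 → {F}; color 4 → {G}; color 5 → {A, E}; color 6 → {B}.
That is already a proper 6-coloring.

Yes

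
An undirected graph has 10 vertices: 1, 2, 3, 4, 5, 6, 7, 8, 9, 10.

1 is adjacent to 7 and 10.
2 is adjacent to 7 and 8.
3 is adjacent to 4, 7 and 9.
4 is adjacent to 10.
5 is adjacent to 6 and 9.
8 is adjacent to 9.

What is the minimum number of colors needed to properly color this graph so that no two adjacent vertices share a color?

The cycle 9-3-7-2-8-9 has odd length 5, so it cannot be 2-colored; at least 3 colors are needed.
A valid assignment using 3 colors: 1=b, 2=c, 3=b, 4=a, 5=b, 6=a, 7=a, 8=b, 9=a, 10=c. Each edge has distinct colors on its endpoints.

3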